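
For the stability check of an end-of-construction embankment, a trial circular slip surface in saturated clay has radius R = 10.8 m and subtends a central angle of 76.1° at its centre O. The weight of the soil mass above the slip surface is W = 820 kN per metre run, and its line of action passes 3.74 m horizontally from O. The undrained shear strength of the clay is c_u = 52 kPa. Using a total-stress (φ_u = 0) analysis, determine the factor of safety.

FS = 2.63

Taking moments about the centre O, the resisting moment is provided by the undrained shear strength acting along the arc:
Arc length L_a = R·θ = 10.8·(76.1°·π/180) = 10.8·1.3282 = 14.34 m
M_R = c_u·L_a·R = 52·14.34·10.8 = 8055.9 kN·m/m
M_D = W·d = 820·3.74 = 3066.8 kN·m/m
FS = M_R / M_D = 8055.9 / 3066.8 = 2.627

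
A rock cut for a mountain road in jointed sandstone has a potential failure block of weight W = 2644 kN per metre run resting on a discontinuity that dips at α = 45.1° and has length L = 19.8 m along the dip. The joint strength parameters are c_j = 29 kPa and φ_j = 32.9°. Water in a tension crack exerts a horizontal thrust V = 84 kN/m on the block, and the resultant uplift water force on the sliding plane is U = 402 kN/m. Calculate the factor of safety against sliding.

Resolving the block weight along and normal to the plane and applying the Mohr–Coulomb strength on the joint:
N' = W cosα − U − V sinα = 2644·cos45.1° − 402 − 84·sin45.1° = 1404.8 kN/m
Driving force T = W sinα + V cosα = 2644·sin45.1° + 84·cos45.1° = 1932.1 kN/m
Resisting force R = c_j·L + N'·tanφ_j = 29·19.8 + 1404.8·tan32.9° = 574.2 + 908.8 = 1483.0 kN/m
FS = R / T = 1483.0 / 1932.1 = 0.768

FS = 0.77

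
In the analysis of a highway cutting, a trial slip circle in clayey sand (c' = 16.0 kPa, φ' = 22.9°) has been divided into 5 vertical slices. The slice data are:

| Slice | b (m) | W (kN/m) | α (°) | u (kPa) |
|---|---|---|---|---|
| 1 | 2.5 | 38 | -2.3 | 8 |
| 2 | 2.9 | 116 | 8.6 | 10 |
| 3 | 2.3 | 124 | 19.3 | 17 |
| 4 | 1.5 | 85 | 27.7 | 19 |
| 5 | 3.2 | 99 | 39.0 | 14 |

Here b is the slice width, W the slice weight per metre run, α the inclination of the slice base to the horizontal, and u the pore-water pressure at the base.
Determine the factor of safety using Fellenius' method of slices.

FS = 2.02

Ordinary method of slices: FS = Σ[c'·Δl_i + (W_i cosα_i − u_i·Δl_i)·tanφ'] / Σ W_i sinα_i, with Δl_i = b_i / cosα_i.
Slice 1: Δl = 2.5/cos(-2.3°) = 2.502 m; N'_1 = 38·cos(-2.3°) − 8·2.502 = 18.0; c'Δl = 40.03; W sinα = -1.5
Slice 2: Δl = 2.9/cos8.6° = 2.933 m; N'_2 = 116·cos8.6° − 10·2.933 = 85.4; c'Δl = 46.93; W sinα = 17.3
Slice 3: Δl = 2.3/cos19.3° = 2.437 m; N'_3 = 124·cos19.3° − 17·2.437 = 75.6; c'Δl = 38.99; W sinα = 41.0
Slice 4: Δl = 1.5/cos27.7° = 1.694 m; N'_4 = 85·cos27.7° − 19·1.694 = 43.1; c'Δl = 27.11; W sinα = 39.5
Slice 5: Δl = 3.2/cos39.0° = 4.118 m; N'_5 = 99·cos39.0° − 14·4.118 = 19.3; c'Δl = 65.88; W sinα = 62.3
Σc'Δl = 218.9 kN/m; ΣN' = 241.3 kN/m; ΣW sinα = 158.6 kN/m
Resisting = 218.9 + 241.3·tan22.9° = 218.9 + 101.9 = 320.9 kN/m
FS = 320.9 / 158.6 = 2.023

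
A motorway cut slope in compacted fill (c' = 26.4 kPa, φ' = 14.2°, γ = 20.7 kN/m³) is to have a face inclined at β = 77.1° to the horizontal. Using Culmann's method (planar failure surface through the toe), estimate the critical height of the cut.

H_c = 8.85 m

Culmann's analysis gives the critical failure plane at α_cr = (β + φ')/2 = (77.1 + 14.2)/2 = 45.6°, and the critical height
H_c = (4c'/γ) · sinβ cosφ' / [1 − cos(β − φ')]
    = (4·26.4/20.7) · sin77.1°·cos14.2° / [1 − cos(62.9°)]
    = 5.101 · 0.9748·0.9694 / [1 − 0.4555]
    = 5.101 · 0.9450 / 0.5445
    = 8.85 m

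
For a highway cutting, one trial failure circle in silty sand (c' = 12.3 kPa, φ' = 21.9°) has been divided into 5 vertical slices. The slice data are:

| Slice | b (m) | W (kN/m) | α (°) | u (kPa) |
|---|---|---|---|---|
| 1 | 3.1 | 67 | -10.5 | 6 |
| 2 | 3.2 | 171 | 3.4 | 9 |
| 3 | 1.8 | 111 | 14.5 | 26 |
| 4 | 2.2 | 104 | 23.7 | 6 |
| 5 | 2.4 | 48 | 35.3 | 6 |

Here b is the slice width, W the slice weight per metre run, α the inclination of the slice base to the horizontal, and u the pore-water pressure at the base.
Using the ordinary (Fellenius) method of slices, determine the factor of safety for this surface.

Ordinary method of slices: FS = Σ[c'·Δl_i + (W_i cosα_i − u_i·Δl_i)·tanφ'] / Σ W_i sinα_i, with Δl_i = b_i / cosα_i.
Slice 1: Δl = 3.1/cos(-10.5°) = 3.153 m; N'_1 = 67·cos(-10.5°) − 6·3.153 = 47.0; c'Δl = 38.78; W sinα = -12.2
Slice 2: Δl = 3.2/cos3.4° = 3.206 m; N'_2 = 171·cos3.4° − 9·3.206 = 141.8; c'Δl = 39.43; W sinα = 10.1
Slice 3: Δl = 1.8/cos14.5° = 1.859 m; N'_3 = 111·cos14.5° − 26·1.859 = 59.1; c'Δl = 22.87; W sinα = 27.8
Slice 4: Δl = 2.2/cos23.7° = 2.403 m; N'_4 = 104·cos23.7° − 6·2.403 = 80.8; c'Δl = 29.55; W sinα = 41.8
Slice 5: Δl = 2.4/cos35.3° = 2.941 m; N'_5 = 48·cos35.3° − 6·2.941 = 21.5; c'Δl = 36.17; W sinα = 27.7
Σc'Δl = 166.8 kN/m; ΣN' = 350.3 kN/m; ΣW sinα = 95.3 kN/m
Resisting = 166.8 + 350.3·tan21.9° = 166.8 + 140.8 = 307.6 kN/m
FS = 307.6 / 95.3 = 3.229

FS = 3.23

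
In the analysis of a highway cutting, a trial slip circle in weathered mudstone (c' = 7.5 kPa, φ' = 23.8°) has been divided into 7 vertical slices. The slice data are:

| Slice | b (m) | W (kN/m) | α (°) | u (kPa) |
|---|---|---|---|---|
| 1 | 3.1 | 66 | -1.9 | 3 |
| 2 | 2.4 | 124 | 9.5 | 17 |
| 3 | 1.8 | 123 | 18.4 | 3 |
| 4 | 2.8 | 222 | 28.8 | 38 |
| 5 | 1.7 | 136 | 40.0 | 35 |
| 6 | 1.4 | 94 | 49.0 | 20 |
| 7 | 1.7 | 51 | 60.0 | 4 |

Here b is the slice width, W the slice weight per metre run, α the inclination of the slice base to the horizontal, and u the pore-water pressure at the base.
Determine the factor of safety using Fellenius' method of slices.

Ordinary method of slices: FS = Σ[c'·Δl_i + (W_i cosα_i − u_i·Δl_i)·tanφ'] / Σ W_i sinα_i, with Δl_i = b_i / cosα_i.
Slice 1: Δl = 3.1/cos(-1.9°) = 3.102 m; N'_1 = 66·cos(-1.9°) − 3·3.102 = 56.7; c'Δl = 23.26; W sinα = -2.2
Slice 2: Δl = 2.4/cos9.5° = 2.433 m; N'_2 = 124·cos9.5° − 17·2.433 = 80.9; c'Δl = 18.25; W sinα = 20.5
Slice 3: Δl = 1.8/cos18.4° = 1.897 m; N'_3 = 123·cos18.4° − 3·1.897 = 111.0; c'Δl = 14.23; W sinα = 38.8
Slice 4: Δl = 2.8/cos28.8° = 3.195 m; N'_4 = 222·cos28.8° − 38·3.195 = 73.1; c'Δl = 23.96; W sinα = 106.9
Slice 5: Δl = 1.7/cos40.0° = 2.219 m; N'_5 = 136·cos40.0° − 35·2.219 = 26.5; c'Δl = 16.64; W sinα = 87.4
Slice 6: Δl = 1.4/cos49.0° = 2.134 m; N'_6 = 94·cos49.0° − 20·2.134 = 19.0; c'Δl = 16.00; W sinα = 70.9
Slice 7: Δl = 1.7/cos60.0° = 3.400 m; N'_7 = 51·cos60.0° − 4·3.400 = 11.9; c'Δl = 25.50; W sinα = 44.2
Σc'Δl = 137.9 kN/m; ΣN' = 379.1 kN/m; ΣW sinα = 366.6 kN/m
Resisting = 137.9 + 379.1·tan23.8° = 137.9 + 167.2 = 305.1 kN/m
FS = 305.1 / 366.6 = 0.832

FS = 0.83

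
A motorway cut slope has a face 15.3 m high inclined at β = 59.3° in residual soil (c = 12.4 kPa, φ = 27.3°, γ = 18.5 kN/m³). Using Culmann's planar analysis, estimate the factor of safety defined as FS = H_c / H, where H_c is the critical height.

FS = 0.88

H_c = (4c/γ) · sinβ cosφ / [1 − cos(β − φ)]
    = (4·12.4/18.5) · sin59.3°·cos27.3° / [1 − cos32.0°]
    = 2.681 · 0.7641 / 0.1520 = 13.48 m
FS = H_c / H = 13.48 / 15.3 = 0.881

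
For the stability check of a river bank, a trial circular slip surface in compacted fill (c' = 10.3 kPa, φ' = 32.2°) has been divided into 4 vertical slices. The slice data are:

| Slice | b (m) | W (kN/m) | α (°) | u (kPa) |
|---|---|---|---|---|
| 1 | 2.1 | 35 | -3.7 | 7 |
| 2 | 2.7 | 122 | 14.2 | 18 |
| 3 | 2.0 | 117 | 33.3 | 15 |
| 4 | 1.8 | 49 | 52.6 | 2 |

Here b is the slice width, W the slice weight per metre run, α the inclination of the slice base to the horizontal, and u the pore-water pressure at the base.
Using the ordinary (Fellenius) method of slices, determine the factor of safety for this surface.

Ordinary method of slices: FS = Σ[c'·Δl_i + (W_i cosα_i − u_i·Δl_i)·tanφ'] / Σ W_i sinα_i, with Δl_i = b_i / cosα_i.
Slice 1: Δl = 2.1/cos(-3.7°) = 2.104 m; N'_1 = 35·cos(-3.7°) − 7·2.104 = 20.2; c'Δl = 21.68; W sinα = -2.3
Slice 2: Δl = 2.7/cos14.2° = 2.785 m; N'_2 = 122·cos14.2° − 18·2.785 = 68.1; c'Δl = 28.69; W sinα = 29.9
Slice 3: Δl = 2.0/cos33.3° = 2.393 m; N'_3 = 117·cos33.3° − 15·2.393 = 61.9; c'Δl = 24.65; W sinα = 64.2
Slice 4: Δl = 1.8/cos52.6° = 2.964 m; N'_4 = 49·cos52.6° − 2·2.964 = 23.8; c'Δl = 30.52; W sinα = 38.9
Σc'Δl = 105.5 kN/m; ΣN' = 174.1 kN/m; ΣW sinα = 130.8 kN/m
Resisting = 105.5 + 174.1·tan32.2° = 105.5 + 109.6 = 215.1 kN/m
FS = 215.1 / 130.8 = 1.644

FS = 1.64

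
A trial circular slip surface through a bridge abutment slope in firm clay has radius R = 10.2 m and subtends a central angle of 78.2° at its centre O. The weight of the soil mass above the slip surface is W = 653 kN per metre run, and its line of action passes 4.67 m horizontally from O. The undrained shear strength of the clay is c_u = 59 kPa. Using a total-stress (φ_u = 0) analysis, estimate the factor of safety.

Taking moments about the centre O, the resisting moment is provided by the undrained shear strength acting along the arc:
Arc length L_a = R·θ = 10.2·(78.2°·π/180) = 10.2·1.3648 = 13.92 m
M_R = c_u·L_a·R = 59·13.92·10.2 = 8377.9 kN·m/m
M_D = W·d = 653·4.67 = 3049.5 kN·m/m
FS = M_R / M_D = 8377.9 / 3049.5 = 2.747

FS = 2.75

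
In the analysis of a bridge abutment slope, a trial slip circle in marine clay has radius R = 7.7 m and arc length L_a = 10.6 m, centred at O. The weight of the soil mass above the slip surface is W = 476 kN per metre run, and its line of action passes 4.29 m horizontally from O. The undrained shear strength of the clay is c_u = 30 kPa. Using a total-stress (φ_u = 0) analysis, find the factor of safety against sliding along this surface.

Taking moments about the centre O, the resisting moment is provided by the undrained shear strength acting along the arc:
M_R = c_u·L_a·R = 30·10.60·7.7 = 2448.6 kN·m/m
M_D = W·d = 476·4.29 = 2042.0 kN·m/m
FS = M_R / M_D = 2448.6 / 2042.0 = 1.199

FS = 1.20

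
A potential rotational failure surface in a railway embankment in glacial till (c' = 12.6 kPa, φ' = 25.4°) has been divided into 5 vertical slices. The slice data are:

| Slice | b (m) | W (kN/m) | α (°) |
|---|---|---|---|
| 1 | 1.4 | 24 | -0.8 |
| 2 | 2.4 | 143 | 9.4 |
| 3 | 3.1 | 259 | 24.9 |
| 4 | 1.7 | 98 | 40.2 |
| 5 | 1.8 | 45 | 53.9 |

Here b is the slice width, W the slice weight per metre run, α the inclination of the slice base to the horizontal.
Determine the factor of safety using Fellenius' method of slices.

FS = 1.71

Ordinary method of slices: FS = Σ[c'·Δl_i + (W_i cosα_i)·tanφ'] / Σ W_i sinα_i, with Δl_i = b_i / cosα_i.
Slice 1: Δl = 1.4/cos(-0.8°) = 1.400 m; N'_1 = 24·cos(-0.8°) = 24.0; c'Δl = 17.64; W sinα = -0.3
Slice 2: Δl = 2.4/cos9.4° = 2.433 m; N'_2 = 143·cos9.4° = 141.1; c'Δl = 30.65; W sinα = 23.4
Slice 3: Δl = 3.1/cos24.9° = 3.418 m; N'_3 = 259·cos24.9° = 234.9; c'Δl = 43.06; W sinα = 109.0
Slice 4: Δl = 1.7/cos40.2° = 2.226 m; N'_4 = 98·cos40.2° = 74.9; c'Δl = 28.04; W sinα = 63.3
Slice 5: Δl = 1.8/cos53.9° = 3.055 m; N'_5 = 45·cos53.9° = 26.5; c'Δl = 38.49; W sinα = 36.4
Σc'Δl = 157.9 kN/m; ΣN' = 501.4 kN/m; ΣW sinα = 231.7 kN/m
Resisting = 157.9 + 501.4·tan25.4° = 157.9 + 238.1 = 396.0 kN/m
FS = 396.0 / 231.7 = 1.709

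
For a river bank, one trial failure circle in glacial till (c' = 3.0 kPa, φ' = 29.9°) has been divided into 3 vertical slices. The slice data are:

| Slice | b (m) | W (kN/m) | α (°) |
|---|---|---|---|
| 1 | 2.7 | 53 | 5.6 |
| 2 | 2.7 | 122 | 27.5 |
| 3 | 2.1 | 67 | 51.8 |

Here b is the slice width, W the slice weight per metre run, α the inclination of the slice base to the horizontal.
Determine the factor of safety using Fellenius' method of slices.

FS = 1.26

Ordinary method of slices: FS = Σ[c'·Δl_i + (W_i cosα_i)·tanφ'] / Σ W_i sinα_i, with Δl_i = b_i / cosα_i.
Slice 1: Δl = 2.7/cos5.6° = 2.713 m; N'_1 = 53·cos5.6° = 52.7; c'Δl = 8.14; W sinα = 5.2
Slice 2: Δl = 2.7/cos27.5° = 3.044 m; N'_2 = 122·cos27.5° = 108.2; c'Δl = 9.13; W sinα = 56.3
Slice 3: Δl = 2.1/cos51.8° = 3.396 m; N'_3 = 67·cos51.8° = 41.4; c'Δl = 10.19; W sinα = 52.7
Σc'Δl = 27.5 kN/m; ΣN' = 202.4 kN/m; ΣW sinα = 114.2 kN/m
Resisting = 27.5 + 202.4·tan29.9° = 27.5 + 116.4 = 143.8 kN/m
FS = 143.8 / 114.2 = 1.260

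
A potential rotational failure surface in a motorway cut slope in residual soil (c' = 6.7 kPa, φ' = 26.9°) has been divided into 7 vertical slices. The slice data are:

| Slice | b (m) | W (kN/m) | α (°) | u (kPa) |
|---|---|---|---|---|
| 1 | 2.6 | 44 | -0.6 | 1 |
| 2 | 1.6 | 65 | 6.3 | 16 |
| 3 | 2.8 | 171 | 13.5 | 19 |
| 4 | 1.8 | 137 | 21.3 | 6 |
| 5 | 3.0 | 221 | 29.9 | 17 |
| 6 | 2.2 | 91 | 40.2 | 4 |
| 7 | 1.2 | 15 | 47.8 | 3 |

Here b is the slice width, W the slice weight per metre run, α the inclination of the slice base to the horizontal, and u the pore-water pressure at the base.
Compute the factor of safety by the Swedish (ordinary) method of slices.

FS = 1.34

Ordinary method of slices: FS = Σ[c'·Δl_i + (W_i cosα_i − u_i·Δl_i)·tanφ'] / Σ W_i sinα_i, with Δl_i = b_i / cosα_i.
Slice 1: Δl = 2.6/cos(-0.6°) = 2.600 m; N'_1 = 44·cos(-0.6°) − 1·2.600 = 41.4; c'Δl = 17.42; W sinα = -0.5
Slice 2: Δl = 1.6/cos6.3° = 1.610 m; N'_2 = 65·cos6.3° − 16·1.610 = 38.9; c'Δl = 10.79; W sinα = 7.1
Slice 3: Δl = 2.8/cos13.5° = 2.880 m; N'_3 = 171·cos13.5° − 19·2.880 = 111.6; c'Δl = 19.29; W sinα = 39.9
Slice 4: Δl = 1.8/cos21.3° = 1.932 m; N'_4 = 137·cos21.3° − 6·1.932 = 116.0; c'Δl = 12.94; W sinα = 49.8
Slice 5: Δl = 3.0/cos29.9° = 3.461 m; N'_5 = 221·cos29.9° − 17·3.461 = 132.8; c'Δl = 23.19; W sinα = 110.2
Slice 6: Δl = 2.2/cos40.2° = 2.880 m; N'_6 = 91·cos40.2° − 4·2.880 = 58.0; c'Δl = 19.30; W sinα = 58.7
Slice 7: Δl = 1.2/cos47.8° = 1.786 m; N'_7 = 15·cos47.8° − 3·1.786 = 4.7; c'Δl = 11.97; W sinα = 11.1
Σc'Δl = 114.9 kN/m; ΣN' = 503.3 kN/m; ΣW sinα = 276.4 kN/m
Resisting = 114.9 + 503.3·tan26.9° = 114.9 + 255.3 = 370.2 kN/m
FS = 370.2 / 276.4 = 1.340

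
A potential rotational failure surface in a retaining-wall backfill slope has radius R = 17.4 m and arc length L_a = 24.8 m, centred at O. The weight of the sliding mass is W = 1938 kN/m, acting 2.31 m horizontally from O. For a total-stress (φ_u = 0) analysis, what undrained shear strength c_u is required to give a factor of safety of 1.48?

c_u = 15.4 kPa

FS = c_u·L_a·R / (W·d), so c_u = FS·W·d / (L_a·R).
c_u = 1.48·1938·2.31 / (24.80·17.4) = 6625.6 / 431.52 = 15.35 kPa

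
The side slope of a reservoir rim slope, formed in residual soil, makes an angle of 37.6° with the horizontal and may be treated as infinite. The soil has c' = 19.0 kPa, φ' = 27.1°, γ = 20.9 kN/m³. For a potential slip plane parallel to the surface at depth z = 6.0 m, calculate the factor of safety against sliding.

For an infinite slope with a slip plane parallel to the surface (no pore pressure): FS = [c' + γz cos²β tanφ'] / [γz sinβ cosβ].
γz = 20.9·6.0 = 125.40 kN/m²
Numerator = 19.0 + 125.40·cos²37.6°·tan27.1° = 19.0 + 125.40·0.6277·0.5117 = 59.281 kPa
Denominator = 125.40·sin37.6°·cos37.6° = 125.40·0.6101·0.7923 = 60.620 kPa
FS = 59.281 / 60.620 = 0.978

FS = 0.98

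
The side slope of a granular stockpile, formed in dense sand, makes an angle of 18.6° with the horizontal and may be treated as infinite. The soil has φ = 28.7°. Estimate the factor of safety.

For a dry cohesionless infinite slope the factor of safety is FS = tanφ / tanβ.
FS = tan28.7° / tan18.6° = 0.5475 / 0.3365 = 1.627

FS = 1.63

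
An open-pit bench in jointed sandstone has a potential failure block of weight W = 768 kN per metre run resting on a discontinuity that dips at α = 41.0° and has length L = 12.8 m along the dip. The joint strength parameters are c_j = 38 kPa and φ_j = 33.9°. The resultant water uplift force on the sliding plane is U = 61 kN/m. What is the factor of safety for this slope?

FS = 1.66

Resolving the block weight along and normal to the plane and applying the Mohr–Coulomb strength on the joint:
N' = W cosα − U = 768·cos41.0° − 61 = 518.6 kN/m
Driving force T = W sinα = 768·sin41.0° = 503.9 kN/m
Resisting force R = c_j·L + N'·tanφ_j = 38·12.8 + 518.6·tan33.9° = 486.4 + 348.5 = 834.9 kN/m
FS = R / T = 834.9 / 503.9 = 1.657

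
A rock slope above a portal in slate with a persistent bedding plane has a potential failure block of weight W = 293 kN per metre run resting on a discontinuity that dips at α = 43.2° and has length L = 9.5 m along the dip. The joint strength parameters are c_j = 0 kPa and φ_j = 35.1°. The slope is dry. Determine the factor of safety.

FS = 0.75

Resolving the block weight along and normal to the plane and applying the Mohr–Coulomb strength on the joint:
N' = W cosα = 293·cos43.2° = 213.6 kN/m
Driving force T = W sinα = 293·sin43.2° = 200.6 kN/m
Resisting force R = c_j·L + N'·tanφ_j = 0·9.5 + 213.6·tan35.1° = 0.0 + 150.1 = 150.1 kN/m
FS = R / T = 150.1 / 200.6 = 0.748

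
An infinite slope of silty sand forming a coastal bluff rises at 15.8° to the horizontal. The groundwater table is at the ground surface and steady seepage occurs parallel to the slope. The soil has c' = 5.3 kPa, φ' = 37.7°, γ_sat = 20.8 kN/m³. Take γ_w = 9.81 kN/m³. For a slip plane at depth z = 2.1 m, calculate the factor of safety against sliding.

With seepage parallel to the slope and the water table at the surface, the effective normal stress on the slip plane uses the buoyant unit weight γ' = γ_sat − γ_w while the driving shear stress uses γ_sat:
FS = [c' + γ' z cos²β tanφ'] / [γ_sat z sinβ cosβ]
γ' = 20.8 − 9.81 = 10.99 kN/m³
Numerator = 5.3 + 10.99·2.1·cos²15.8°·tan37.7° = 5.3 + 10.99·2.1·0.9259·0.7729 = 21.815 kPa
Denominator = 20.8·2.1·sin15.8°·cos15.8° = 20.8·2.1·0.2723·0.9622 = 11.444 kPa
FS = 21.815 / 11.444 = 1.906

FS = 1.91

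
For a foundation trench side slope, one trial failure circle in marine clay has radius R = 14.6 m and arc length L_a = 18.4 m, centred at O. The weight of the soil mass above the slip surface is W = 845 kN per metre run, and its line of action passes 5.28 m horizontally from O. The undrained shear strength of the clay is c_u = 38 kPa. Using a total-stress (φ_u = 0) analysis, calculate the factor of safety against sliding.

Taking moments about the centre O, the resisting moment is provided by the undrained shear strength acting along the arc:
M_R = c_u·L_a·R = 38·18.40·14.6 = 10208.3 kN·m/m
M_D = W·d = 845·5.28 = 4461.6 kN·m/m
FS = M_R / M_D = 10208.3 / 4461.6 = 2.288

FS = 2.29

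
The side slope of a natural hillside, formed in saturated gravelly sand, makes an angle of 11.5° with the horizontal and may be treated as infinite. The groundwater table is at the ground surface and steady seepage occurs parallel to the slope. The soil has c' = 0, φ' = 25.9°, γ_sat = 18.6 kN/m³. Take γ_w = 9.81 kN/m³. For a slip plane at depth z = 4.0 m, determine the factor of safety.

FS = 1.13

With seepage parallel to the slope and the water table at the surface, the effective normal stress on the slip plane uses the buoyant unit weight γ' = γ_sat − γ_w while the driving shear stress uses γ_sat:
FS = [c' + γ' z cos²β tanφ'] / [γ_sat z sinβ cosβ]
(For c' = 0 this reduces to FS = (γ'/γ_sat)·tanφ'/tanβ.)
γ' = 18.6 − 9.81 = 8.79 kN/m³
Numerator = 0.0 + 8.79·4.0·cos²11.5°·tan25.9° = 0.0 + 8.79·4.0·0.9603·0.4856 = 16.394 kPa
Denominator = 18.6·4.0·sin11.5°·cos11.5° = 18.6·4.0·0.1994·0.9799 = 14.535 kPa
FS = 16.394 / 14.535 = 1.128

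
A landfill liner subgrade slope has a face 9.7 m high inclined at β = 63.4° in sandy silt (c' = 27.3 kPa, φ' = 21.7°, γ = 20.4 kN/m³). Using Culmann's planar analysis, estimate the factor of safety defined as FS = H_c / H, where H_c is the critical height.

H_c = (4c'/γ) · sinβ cosφ' / [1 − cos(β − φ')]
    = (4·27.3/20.4) · sin63.4°·cos21.7° / [1 − cos41.7°]
    = 5.353 · 0.8308 / 0.2534 = 17.55 m
FS = H_c / H = 17.55 / 9.7 = 1.810

FS = 1.81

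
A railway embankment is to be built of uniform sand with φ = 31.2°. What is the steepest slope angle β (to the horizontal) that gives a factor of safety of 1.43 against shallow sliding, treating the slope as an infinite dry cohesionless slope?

β = 23.0°

For an infinite dry cohesionless slope FS = tanφ/tanβ, so tanβ = tanφ / FS.
tanβ = tan31.2° / 1.43 = 0.6056 / 1.43 = 0.4235
β = arctan(0.4235) = 22.95°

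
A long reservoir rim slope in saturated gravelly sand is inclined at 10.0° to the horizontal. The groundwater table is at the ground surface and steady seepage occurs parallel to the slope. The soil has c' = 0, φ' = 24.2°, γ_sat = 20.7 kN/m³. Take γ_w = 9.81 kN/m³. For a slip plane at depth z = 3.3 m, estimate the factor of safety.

With seepage parallel to the slope and the water table at the surface, the effective normal stress on the slip plane uses the buoyant unit weight γ' = γ_sat − γ_w while the driving shear stress uses γ_sat:
FS = [c' + γ' z cos²β tanφ'] / [γ_sat z sinβ cosβ]
(For c' = 0 this reduces to FS = (γ'/γ_sat)·tanφ'/tanβ.)
γ' = 20.7 − 9.81 = 10.89 kN/m³
Numerator = 0.0 + 10.89·3.3·cos²10.0°·tan24.2° = 0.0 + 10.89·3.3·0.9698·0.4494 = 15.664 kPa
Denominator = 20.7·3.3·sin10.0°·cos10.0° = 20.7·3.3·0.1736·0.9848 = 11.682 kPa
FS = 15.664 / 11.682 = 1.341

FS = 1.34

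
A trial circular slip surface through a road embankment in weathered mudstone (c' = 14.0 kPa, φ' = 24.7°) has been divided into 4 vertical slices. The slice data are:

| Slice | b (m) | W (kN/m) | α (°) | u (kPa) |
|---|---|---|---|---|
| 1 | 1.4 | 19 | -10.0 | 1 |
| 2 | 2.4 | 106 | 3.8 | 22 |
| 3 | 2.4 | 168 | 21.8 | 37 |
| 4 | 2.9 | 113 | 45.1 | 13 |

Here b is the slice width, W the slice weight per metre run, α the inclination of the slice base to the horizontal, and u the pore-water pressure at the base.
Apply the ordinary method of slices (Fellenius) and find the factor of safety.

Ordinary method of slices: FS = Σ[c'·Δl_i + (W_i cosα_i − u_i·Δl_i)·tanφ'] / Σ W_i sinα_i, with Δl_i = b_i / cosα_i.
Slice 1: Δl = 1.4/cos(-10.0°) = 1.422 m; N'_1 = 19·cos(-10.0°) − 1·1.422 = 17.3; c'Δl = 19.90; W sinα = -3.3
Slice 2: Δl = 2.4/cos3.8° = 2.405 m; N'_2 = 106·cos3.8° − 22·2.405 = 52.9; c'Δl = 33.67; W sinα = 7.0
Slice 3: Δl = 2.4/cos21.8° = 2.585 m; N'_3 = 168·cos21.8° − 37·2.585 = 60.3; c'Δl = 36.19; W sinα = 62.4
Slice 4: Δl = 2.9/cos45.1° = 4.108 m; N'_4 = 113·cos45.1° − 13·4.108 = 26.4; c'Δl = 57.52; W sinα = 80.0
Σc'Δl = 147.3 kN/m; ΣN' = 156.8 kN/m; ΣW sinα = 146.2 kN/m
Resisting = 147.3 + 156.8·tan24.7° = 147.3 + 72.1 = 219.4 kN/m
FS = 219.4 / 146.2 = 1.501

FS = 1.50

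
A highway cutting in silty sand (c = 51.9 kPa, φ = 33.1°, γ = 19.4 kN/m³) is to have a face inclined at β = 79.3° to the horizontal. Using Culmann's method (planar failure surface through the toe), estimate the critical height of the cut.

H_c = 28.61 m

Culmann's analysis gives the critical failure plane at α_cr = (β + φ)/2 = (79.3 + 33.1)/2 = 56.2°, and the critical height
H_c = (4c/γ) · sinβ cosφ / [1 − cos(β − φ)]
    = (4·51.9/19.4) · sin79.3°·cos33.1° / [1 − cos(46.2°)]
    = 10.701 · 0.9826·0.8377 / [1 − 0.6921]
    = 10.701 · 0.8232 / 0.3079
    = 28.61 m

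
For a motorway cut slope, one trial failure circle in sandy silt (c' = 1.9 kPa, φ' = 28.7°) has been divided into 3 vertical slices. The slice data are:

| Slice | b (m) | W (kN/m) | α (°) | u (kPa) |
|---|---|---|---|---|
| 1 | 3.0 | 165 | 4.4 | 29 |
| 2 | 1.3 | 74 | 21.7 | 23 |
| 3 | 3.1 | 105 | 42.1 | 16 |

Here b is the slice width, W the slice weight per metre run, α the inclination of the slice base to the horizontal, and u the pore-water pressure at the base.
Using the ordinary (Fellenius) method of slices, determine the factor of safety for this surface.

Ordinary method of slices: FS = Σ[c'·Δl_i + (W_i cosα_i − u_i·Δl_i)·tanφ'] / Σ W_i sinα_i, with Δl_i = b_i / cosα_i.
Slice 1: Δl = 3.0/cos4.4° = 3.009 m; N'_1 = 165·cos4.4° − 29·3.009 = 77.3; c'Δl = 5.72; W sinα = 12.7
Slice 2: Δl = 1.3/cos21.7° = 1.399 m; N'_2 = 74·cos21.7° − 23·1.399 = 36.6; c'Δl = 2.66; W sinα = 27.4
Slice 3: Δl = 3.1/cos42.1° = 4.178 m; N'_3 = 105·cos42.1° − 16·4.178 = 11.1; c'Δl = 7.94; W sinα = 70.4
Σc'Δl = 16.3 kN/m; ΣN' = 124.9 kN/m; ΣW sinα = 110.4 kN/m
Resisting = 16.3 + 124.9·tan28.7° = 16.3 + 68.4 = 84.7 kN/m
FS = 84.7 / 110.4 = 0.767

FS = 0.77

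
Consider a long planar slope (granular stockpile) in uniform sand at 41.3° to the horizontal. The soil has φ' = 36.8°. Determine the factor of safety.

FS = 0.85

For a dry cohesionless infinite slope the factor of safety is FS = tanφ' / tanβ.
FS = tan36.8° / tan41.3° = 0.7481 / 0.8785 = 0.852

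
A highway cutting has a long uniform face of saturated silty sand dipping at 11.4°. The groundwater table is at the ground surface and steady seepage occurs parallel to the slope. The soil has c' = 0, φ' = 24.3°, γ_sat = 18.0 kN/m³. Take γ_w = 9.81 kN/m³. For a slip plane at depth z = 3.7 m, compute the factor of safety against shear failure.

FS = 1.02

With seepage parallel to the slope and the water table at the surface, the effective normal stress on the slip plane uses the buoyant unit weight γ' = γ_sat − γ_w while the driving shear stress uses γ_sat:
FS = [c' + γ' z cos²β tanφ'] / [γ_sat z sinβ cosβ]
(For c' = 0 this reduces to FS = (γ'/γ_sat)·tanφ'/tanβ.)
γ' = 18.0 − 9.81 = 8.19 kN/m³
Numerator = 0.0 + 8.19·3.7·cos²11.4°·tan24.3° = 0.0 + 8.19·3.7·0.9609·0.4515 = 13.148 kPa
Denominator = 18.0·3.7·sin11.4°·cos11.4° = 18.0·3.7·0.1977·0.9803 = 12.904 kPa
FS = 13.148 / 12.904 = 1.019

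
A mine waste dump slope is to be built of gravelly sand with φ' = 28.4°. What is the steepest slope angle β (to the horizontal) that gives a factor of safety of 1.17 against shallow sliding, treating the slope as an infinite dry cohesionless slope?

For an infinite dry cohesionless slope FS = tanφ'/tanβ, so tanβ = tanφ' / FS.
tanβ = tan28.4° / 1.17 = 0.5407 / 1.17 = 0.4621
β = arctan(0.4621) = 24.80°

β = 24.8°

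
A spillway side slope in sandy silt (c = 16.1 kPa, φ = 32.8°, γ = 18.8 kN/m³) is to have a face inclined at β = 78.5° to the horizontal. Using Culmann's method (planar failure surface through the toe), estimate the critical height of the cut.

H_c = 9.36 m

Culmann's analysis gives the critical failure plane at α_cr = (β + φ)/2 = (78.5 + 32.8)/2 = 55.6°, and the critical height
H_c = (4c/γ) · sinβ cosφ / [1 − cos(β − φ)]
    = (4·16.1/18.8) · sin78.5°·cos32.8° / [1 − cos(45.7°)]
    = 3.426 · 0.9799·0.8406 / [1 − 0.6984]
    = 3.426 · 0.8237 / 0.3016
    = 9.36 m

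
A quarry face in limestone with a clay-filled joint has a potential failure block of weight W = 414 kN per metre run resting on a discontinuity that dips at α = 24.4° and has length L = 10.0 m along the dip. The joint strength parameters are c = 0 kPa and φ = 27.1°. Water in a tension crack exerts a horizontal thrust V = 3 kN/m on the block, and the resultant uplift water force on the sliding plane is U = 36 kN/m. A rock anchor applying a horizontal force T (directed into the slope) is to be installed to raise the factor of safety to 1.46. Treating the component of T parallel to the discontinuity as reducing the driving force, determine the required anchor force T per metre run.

T = 52 kN/m

Resolving forces along and normal to the sliding plane, with the horizontal anchor force T adding T·sinα to the effective normal force and T·cosα acting up the plane against the driving force:
FS = [cL + (W cosα − U − V sinα + T sinα) tanφ] / [W sinα + V cosα − T cosα]
Without the anchor: N' = 339.8 kN/m, driving T_d = 173.8 kN/m, resisting R = 0·10.0 + 339.8·tan27.1° = 173.9 kN/m, FS = 1.00.
Setting FS = 1.46 and solving for T:
1.46·(173.8 − T cos24.4°) = 173.9 + T sin24.4°·tan27.1°
T·(sin24.4°·tan27.1° + 1.46·cos24.4°) = 1.46·173.8 − 173.9
T·(0.4131·0.5117 + 1.46·0.9107) = 253.7 − 173.9 = 79.8
T·1.5410 = 79.8
T = 51.8 kN/m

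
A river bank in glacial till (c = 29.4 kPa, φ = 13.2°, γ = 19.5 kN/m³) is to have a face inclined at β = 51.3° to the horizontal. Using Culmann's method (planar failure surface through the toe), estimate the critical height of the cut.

Culmann's analysis gives the critical failure plane at α_cr = (β + φ)/2 = (51.3 + 13.2)/2 = 32.2°, and the critical height
H_c = (4c/γ) · sinβ cosφ / [1 − cos(β − φ)]
    = (4·29.4/19.5) · sin51.3°·cos13.2° / [1 − cos(38.1°)]
    = 6.031 · 0.7804·0.9736 / [1 − 0.7869]
    = 6.031 · 0.7598 / 0.2131
    = 21.51 m

H_c = 21.51 m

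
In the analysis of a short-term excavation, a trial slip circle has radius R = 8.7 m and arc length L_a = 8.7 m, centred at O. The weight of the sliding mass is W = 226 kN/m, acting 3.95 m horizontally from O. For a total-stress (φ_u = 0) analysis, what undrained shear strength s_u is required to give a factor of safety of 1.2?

FS = s_u·L_a·R / (W·d), so s_u = FS·W·d / (L_a·R).
s_u = 1.2·226·3.95 / (8.70·8.7) = 1071.2 / 75.69 = 14.15 kPa

s_u = 14.2 kPa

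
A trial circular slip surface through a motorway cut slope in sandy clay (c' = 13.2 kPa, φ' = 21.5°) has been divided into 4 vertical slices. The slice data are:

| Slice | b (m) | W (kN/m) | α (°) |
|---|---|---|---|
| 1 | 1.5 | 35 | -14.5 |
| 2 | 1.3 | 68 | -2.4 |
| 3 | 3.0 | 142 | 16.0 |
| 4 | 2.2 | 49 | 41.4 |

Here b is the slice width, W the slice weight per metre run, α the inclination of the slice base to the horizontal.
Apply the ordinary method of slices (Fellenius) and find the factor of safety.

Ordinary method of slices: FS = Σ[c'·Δl_i + (W_i cosα_i)·tanφ'] / Σ W_i sinα_i, with Δl_i = b_i / cosα_i.
Slice 1: Δl = 1.5/cos(-14.5°) = 1.549 m; N'_1 = 35·cos(-14.5°) = 33.9; c'Δl = 20.45; W sinα = -8.8
Slice 2: Δl = 1.3/cos(-2.4°) = 1.301 m; N'_2 = 68·cos(-2.4°) = 67.9; c'Δl = 17.18; W sinα = -2.8
Slice 3: Δl = 3.0/cos16.0° = 3.121 m; N'_3 = 142·cos16.0° = 136.5; c'Δl = 41.20; W sinα = 39.1
Slice 4: Δl = 2.2/cos41.4° = 2.933 m; N'_4 = 49·cos41.4° = 36.8; c'Δl = 38.71; W sinα = 32.4
Σc'Δl = 117.5 kN/m; ΣN' = 275.1 kN/m; ΣW sinα = 59.9 kN/m
Resisting = 117.5 + 275.1·tan21.5° = 117.5 + 108.4 = 225.9 kN/m
FS = 225.9 / 59.9 = 3.769

FS = 3.77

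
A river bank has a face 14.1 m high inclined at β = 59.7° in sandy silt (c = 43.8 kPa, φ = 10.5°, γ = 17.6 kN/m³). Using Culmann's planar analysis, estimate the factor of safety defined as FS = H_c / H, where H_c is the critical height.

FS = 1.73

H_c = (4c/γ) · sinβ cosφ / [1 − cos(β − φ)]
    = (4·43.8/17.6) · sin59.7°·cos10.5° / [1 − cos49.2°]
    = 9.955 · 0.8489 / 0.3466 = 24.38 m
FS = H_c / H = 24.38 / 14.1 = 1.729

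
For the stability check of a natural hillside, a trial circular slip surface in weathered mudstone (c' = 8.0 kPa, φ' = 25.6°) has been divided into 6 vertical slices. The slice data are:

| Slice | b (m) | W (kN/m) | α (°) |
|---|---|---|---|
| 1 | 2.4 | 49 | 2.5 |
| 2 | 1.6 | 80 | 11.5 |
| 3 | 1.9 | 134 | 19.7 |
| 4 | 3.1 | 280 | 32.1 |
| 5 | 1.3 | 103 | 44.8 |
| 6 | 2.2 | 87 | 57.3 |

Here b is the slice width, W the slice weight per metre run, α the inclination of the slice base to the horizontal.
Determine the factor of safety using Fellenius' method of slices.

Ordinary method of slices: FS = Σ[c'·Δl_i + (W_i cosα_i)·tanφ'] / Σ W_i sinα_i, with Δl_i = b_i / cosα_i.
Slice 1: Δl = 2.4/cos2.5° = 2.402 m; N'_1 = 49·cos2.5° = 49.0; c'Δl = 19.22; W sinα = 2.1
Slice 2: Δl = 1.6/cos11.5° = 1.633 m; N'_2 = 80·cos11.5° = 78.4; c'Δl = 13.06; W sinα = 15.9
Slice 3: Δl = 1.9/cos19.7° = 2.018 m; N'_3 = 134·cos19.7° = 126.2; c'Δl = 16.14; W sinα = 45.2
Slice 4: Δl = 3.1/cos32.1° = 3.659 m; N'_4 = 280·cos32.1° = 237.2; c'Δl = 29.28; W sinα = 148.8
Slice 5: Δl = 1.3/cos44.8° = 1.832 m; N'_5 = 103·cos44.8° = 73.1; c'Δl = 14.66; W sinα = 72.6
Slice 6: Δl = 2.2/cos57.3° = 4.072 m; N'_6 = 87·cos57.3° = 47.0; c'Δl = 32.58; W sinα = 73.2
Σc'Δl = 124.9 kN/m; ΣN' = 610.8 kN/m; ΣW sinα = 357.8 kN/m
Resisting = 124.9 + 610.8·tan25.6° = 124.9 + 292.6 = 417.6 kN/m
FS = 417.6 / 357.8 = 1.167

FS = 1.17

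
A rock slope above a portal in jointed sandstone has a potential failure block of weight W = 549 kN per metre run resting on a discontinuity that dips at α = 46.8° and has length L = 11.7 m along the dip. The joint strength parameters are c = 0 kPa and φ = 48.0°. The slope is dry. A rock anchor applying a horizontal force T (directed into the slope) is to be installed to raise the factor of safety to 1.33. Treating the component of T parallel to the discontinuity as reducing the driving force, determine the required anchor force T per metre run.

T = 67 kN/m

Resolving forces along and normal to the sliding plane, with the horizontal anchor force T adding T·sinα to the effective normal force and T·cosα acting up the plane against the driving force:
FS = [cL + (W cosα + T sinα) tanφ] / [W sinα − T cosα]
Without the anchor: N' = 375.8 kN/m, driving T_d = 400.2 kN/m, resisting R = 0·11.7 + 375.8·tan48.0° = 417.4 kN/m, FS = 1.04.
Setting FS = 1.33 and solving for T:
1.33·(400.2 − T cos46.8°) = 417.4 + T sin46.8°·tan48.0°
T·(sin46.8°·tan48.0° + 1.33·cos46.8°) = 1.33·400.2 − 417.4
T·(0.7290·1.1106 + 1.33·0.6845) = 532.3 − 417.4 = 114.9
T·1.7200 = 114.9
T = 66.8 kN/m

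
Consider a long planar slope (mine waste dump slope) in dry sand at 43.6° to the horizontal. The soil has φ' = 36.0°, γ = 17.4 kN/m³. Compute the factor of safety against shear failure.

FS = 0.76

For a dry cohesionless infinite slope the factor of safety is FS = tanφ' / tanβ.
FS = tan36.0° / tan43.6° = 0.7265 / 0.9523 = 0.763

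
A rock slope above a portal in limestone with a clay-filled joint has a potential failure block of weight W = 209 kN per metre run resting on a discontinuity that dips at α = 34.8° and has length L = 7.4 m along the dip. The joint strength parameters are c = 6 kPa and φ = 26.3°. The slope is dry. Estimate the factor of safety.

Resolving the block weight along and normal to the plane and applying the Mohr–Coulomb strength on the joint:
N' = W cosα = 209·cos34.8° = 171.6 kN/m
Driving force T = W sinα = 209·sin34.8° = 119.3 kN/m
Resisting force R = c·L + N'·tanφ = 6·7.4 + 171.6·tan26.3° = 44.4 + 84.8 = 129.2 kN/m
FS = R / T = 129.2 / 119.3 = 1.083

FS = 1.08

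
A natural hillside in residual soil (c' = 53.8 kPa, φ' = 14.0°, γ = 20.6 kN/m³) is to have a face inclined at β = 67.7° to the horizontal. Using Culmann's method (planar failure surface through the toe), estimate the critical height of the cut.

H_c = 22.99 m

Culmann's analysis gives the critical failure plane at α_cr = (β + φ')/2 = (67.7 + 14.0)/2 = 40.9°, and the critical height
H_c = (4c'/γ) · sinβ cosφ' / [1 − cos(β − φ')]
    = (4·53.8/20.6) · sin67.7°·cos14.0° / [1 − cos(53.7°)]
    = 10.447 · 0.9252·0.9703 / [1 − 0.5920]
    = 10.447 · 0.8977 / 0.4080
    = 22.99 m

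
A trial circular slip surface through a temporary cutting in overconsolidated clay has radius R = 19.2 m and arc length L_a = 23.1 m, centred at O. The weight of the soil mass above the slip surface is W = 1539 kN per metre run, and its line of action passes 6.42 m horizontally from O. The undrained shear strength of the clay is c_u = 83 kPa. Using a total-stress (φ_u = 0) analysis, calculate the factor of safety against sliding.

FS = 3.73

Taking moments about the centre O, the resisting moment is provided by the undrained shear strength acting along the arc:
M_R = c_u·L_a·R = 83·23.10·19.2 = 36812.2 kN·m/m
M_D = W·d = 1539·6.42 = 9880.4 kN·m/m
FS = M_R / M_D = 36812.2 / 9880.4 = 3.726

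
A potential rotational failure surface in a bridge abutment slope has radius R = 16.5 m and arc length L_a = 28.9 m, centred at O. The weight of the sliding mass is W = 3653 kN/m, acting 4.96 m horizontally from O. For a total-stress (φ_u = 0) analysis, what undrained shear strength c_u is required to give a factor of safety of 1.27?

FS = c_u·L_a·R / (W·d), so c_u = FS·W·d / (L_a·R).
c_u = 1.27·3653·4.96 / (28.90·16.5) = 23011.0 / 476.85 = 48.26 kPa

c_u = 48.3 kPa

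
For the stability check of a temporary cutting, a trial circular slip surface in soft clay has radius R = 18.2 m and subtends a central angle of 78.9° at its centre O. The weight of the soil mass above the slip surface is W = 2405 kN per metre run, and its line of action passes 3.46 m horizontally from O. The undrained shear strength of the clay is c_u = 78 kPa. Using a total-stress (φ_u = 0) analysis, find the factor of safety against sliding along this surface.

FS = 4.28

Taking moments about the centre O, the resisting moment is provided by the undrained shear strength acting along the arc:
Arc length L_a = R·θ = 18.2·(78.9°·π/180) = 18.2·1.3771 = 25.06 m
M_R = c_u·L_a·R = 78·25.06·18.2 = 35578.8 kN·m/m
M_D = W·d = 2405·3.46 = 8321.3 kN·m/m
FS = M_R / M_D = 35578.8 / 8321.3 = 4.276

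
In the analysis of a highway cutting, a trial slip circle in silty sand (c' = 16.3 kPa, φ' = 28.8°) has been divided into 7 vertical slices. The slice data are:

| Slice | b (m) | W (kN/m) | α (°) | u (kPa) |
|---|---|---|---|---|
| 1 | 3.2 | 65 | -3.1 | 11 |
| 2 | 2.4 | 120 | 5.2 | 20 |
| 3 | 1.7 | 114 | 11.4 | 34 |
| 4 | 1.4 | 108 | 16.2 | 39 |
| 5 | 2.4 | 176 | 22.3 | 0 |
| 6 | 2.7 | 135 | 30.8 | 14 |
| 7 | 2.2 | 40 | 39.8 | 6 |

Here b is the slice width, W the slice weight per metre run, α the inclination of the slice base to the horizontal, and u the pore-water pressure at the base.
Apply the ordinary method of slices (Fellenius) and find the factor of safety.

FS = 2.39

Ordinary method of slices: FS = Σ[c'·Δl_i + (W_i cosα_i − u_i·Δl_i)·tanφ'] / Σ W_i sinα_i, with Δl_i = b_i / cosα_i.
Slice 1: Δl = 3.2/cos(-3.1°) = 3.205 m; N'_1 = 65·cos(-3.1°) − 11·3.205 = 29.7; c'Δl = 52.24; W sinα = -3.5
Slice 2: Δl = 2.4/cos5.2° = 2.410 m; N'_2 = 120·cos5.2° − 20·2.410 = 71.3; c'Δl = 39.28; W sinα = 10.9
Slice 3: Δl = 1.7/cos11.4° = 1.734 m; N'_3 = 114·cos11.4° − 34·1.734 = 52.8; c'Δl = 28.27; W sinα = 22.5
Slice 4: Δl = 1.4/cos16.2° = 1.458 m; N'_4 = 108·cos16.2° − 39·1.458 = 46.9; c'Δl = 23.76; W sinα = 30.1
Slice 5: Δl = 2.4/cos22.3° = 2.594 m; N'_5 = 176·cos22.3° − 0·2.594 = 162.8; c'Δl = 42.28; W sinα = 66.8
Slice 6: Δl = 2.7/cos30.8° = 3.143 m; N'_6 = 135·cos30.8° − 14·3.143 = 72.0; c'Δl = 51.24; W sinα = 69.1
Slice 7: Δl = 2.2/cos39.8° = 2.864 m; N'_7 = 40·cos39.8° − 6·2.864 = 13.6; c'Δl = 46.68; W sinα = 25.6
Σc'Δl = 283.7 kN/m; ΣN' = 448.9 kN/m; ΣW sinα = 221.5 kN/m
Resisting = 283.7 + 448.9·tan28.8° = 283.7 + 246.8 = 530.6 kN/m
FS = 530.6 / 221.5 = 2.395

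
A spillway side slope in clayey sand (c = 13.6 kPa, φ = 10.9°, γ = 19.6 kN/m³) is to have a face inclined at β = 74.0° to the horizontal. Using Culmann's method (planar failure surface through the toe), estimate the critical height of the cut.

Culmann's analysis gives the critical failure plane at α_cr = (β + φ)/2 = (74.0 + 10.9)/2 = 42.5°, and the critical height
H_c = (4c/γ) · sinβ cosφ / [1 − cos(β − φ)]
    = (4·13.6/19.6) · sin74.0°·cos10.9° / [1 − cos(63.1°)]
    = 2.776 · 0.9613·0.9820 / [1 − 0.4524]
    = 2.776 · 0.9439 / 0.5476
    = 4.78 m

H_c = 4.78 m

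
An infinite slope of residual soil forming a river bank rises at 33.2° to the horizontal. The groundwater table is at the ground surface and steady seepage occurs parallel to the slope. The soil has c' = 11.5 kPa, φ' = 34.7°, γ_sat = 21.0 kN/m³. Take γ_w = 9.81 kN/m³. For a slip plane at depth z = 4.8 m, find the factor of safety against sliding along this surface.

FS = 0.81

With seepage parallel to the slope and the water table at the surface, the effective normal stress on the slip plane uses the buoyant unit weight γ' = γ_sat − γ_w while the driving shear stress uses γ_sat:
FS = [c' + γ' z cos²β tanφ'] / [γ_sat z sinβ cosβ]
γ' = 21.0 − 9.81 = 11.19 kN/m³
Numerator = 11.5 + 11.19·4.8·cos²33.2°·tan34.7° = 11.5 + 11.19·4.8·0.7002·0.6924 = 37.541 kPa
Denominator = 21.0·4.8·sin33.2°·cos33.2° = 21.0·4.8·0.5476·0.8368 = 46.185 kPa
FS = 37.541 / 46.185 = 0.813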